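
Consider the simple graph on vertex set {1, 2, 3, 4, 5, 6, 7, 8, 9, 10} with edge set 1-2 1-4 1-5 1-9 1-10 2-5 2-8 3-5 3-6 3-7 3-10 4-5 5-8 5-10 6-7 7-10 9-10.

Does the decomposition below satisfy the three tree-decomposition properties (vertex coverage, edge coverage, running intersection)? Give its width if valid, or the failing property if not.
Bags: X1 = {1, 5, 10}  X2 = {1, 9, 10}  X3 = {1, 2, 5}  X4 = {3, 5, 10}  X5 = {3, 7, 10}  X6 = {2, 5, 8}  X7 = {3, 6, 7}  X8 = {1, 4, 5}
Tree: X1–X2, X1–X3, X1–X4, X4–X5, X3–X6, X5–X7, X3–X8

Yes; width 2.

Every vertex of G appears in some bag (union = {1, 2, 3, 4, 5, 6, 7, 8, 9, 10}); every edge is covered by a bag; and for each vertex v the set of bags containing v is connected in the bag tree. The decomposition is therefore valid. The largest bag has 3 vertices, so the width is 2.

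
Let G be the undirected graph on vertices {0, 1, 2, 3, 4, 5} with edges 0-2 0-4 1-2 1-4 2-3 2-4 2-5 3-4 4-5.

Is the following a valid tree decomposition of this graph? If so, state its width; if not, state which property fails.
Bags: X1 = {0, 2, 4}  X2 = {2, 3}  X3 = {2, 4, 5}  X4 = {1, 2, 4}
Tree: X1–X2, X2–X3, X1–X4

No — edge (4,3) lies in no bag.

A tree decomposition must satisfy three properties: every vertex lies in some bag; for every edge, both endpoints lie together in some bag; and for every vertex, the bags containing it form a connected subtree. Here edge (4,3) lies in no bag, so the decomposition is invalid.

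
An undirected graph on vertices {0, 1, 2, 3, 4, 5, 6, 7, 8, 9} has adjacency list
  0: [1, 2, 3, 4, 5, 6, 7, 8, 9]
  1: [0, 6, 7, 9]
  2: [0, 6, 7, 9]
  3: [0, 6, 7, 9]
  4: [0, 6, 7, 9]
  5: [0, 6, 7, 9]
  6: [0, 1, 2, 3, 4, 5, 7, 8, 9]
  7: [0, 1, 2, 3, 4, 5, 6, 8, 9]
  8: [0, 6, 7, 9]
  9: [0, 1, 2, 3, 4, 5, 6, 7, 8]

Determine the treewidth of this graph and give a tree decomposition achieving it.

Treewidth 4.
One optimal decomposition is:
Bags: B1 = {0, 2, 6, 7, 9}  B2 = {0, 4, 6, 7, 9}  B3 = {0, 5, 6, 7, 9}  B4 = {0, 6, 7, 8, 9}  B5 = {0, 1, 6, 7, 9}  B6 = {0, 3, 6, 7, 9}
Tree: B1–B2, B2–B3, B2–B4, B4–B5, B4–B6

Each bag holds 5 vertices, so the decomposition has width 4, which upper-bounds the treewidth. Conversely, {0, 1, 6, 7, 9} is a clique of size 5, and the vertices of any clique must share a bag in every tree decomposition; so some bag has ≥ 5 vertices and tw(G) ≥ 4. Hence tw(G) = 4 exactly.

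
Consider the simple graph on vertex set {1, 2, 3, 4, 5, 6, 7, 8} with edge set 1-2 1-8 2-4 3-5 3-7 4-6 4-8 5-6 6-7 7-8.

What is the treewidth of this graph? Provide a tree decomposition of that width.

The largest bag has 3 vertices, giving width 2; this decomposition certifies tw(G) ≤ 2. For the lower bound, G contains the cycle 3–5–6–7–3, so G is not a forest; only forests have treewidth ≤ 1, hence tw(G) ≥ 2. Combining the bounds, tw(G) = 2.

Treewidth 2.
One such decomposition:
Bags: B1 = {3, 5, 7}  B2 = {5, 6, 7}  B3 = {6, 7, 8}  B4 = {4, 6, 8}  B5 = {1, 4, 8}  B6 = {1, 2, 4}
Tree: B1–B2, B2–B3, B3–B4, B4–B5, B5–B6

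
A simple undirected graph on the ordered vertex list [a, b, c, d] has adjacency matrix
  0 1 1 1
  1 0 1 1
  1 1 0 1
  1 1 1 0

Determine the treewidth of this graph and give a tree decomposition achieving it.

Treewidth 3.
Bags: B1 = {a, b, c, d}
Tree: (single bag)

With just one bag of size 4, the width is 4 − 1 = 3, so tw(G) ≤ 3. On the other hand G contains the 4-clique {a, b, c, d}. A clique must lie in a single bag of any decomposition, so no decomposition can have width below 3. Therefore the treewidth is 3.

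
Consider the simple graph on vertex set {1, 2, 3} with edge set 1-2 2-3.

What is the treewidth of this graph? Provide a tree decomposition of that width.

Each bag holds 2 vertices, so the decomposition has width 1, which upper-bounds the treewidth. Any graph with an edge has treewidth ≥ 1, and G has the edge 2–1. Therefore the treewidth is 1.

Treewidth 1.
Bags: B1 = {1, 2}  B2 = {2, 3}
Tree: B1–B2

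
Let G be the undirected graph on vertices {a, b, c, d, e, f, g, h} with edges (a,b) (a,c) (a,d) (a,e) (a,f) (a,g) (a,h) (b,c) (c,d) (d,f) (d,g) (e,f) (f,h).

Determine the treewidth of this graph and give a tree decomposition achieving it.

Treewidth 2.
One optimal decomposition is:
Bags: B1 = {a, d, g}  B2 = {a, d, f}  B3 = {a, c, d}  B4 = {a, b, c}  B5 = {a, f, h}  B6 = {a, e, f}
Tree: B1–B2, B2–B3, B3–B4, B2–B5, B2–B6

Each bag holds 3 vertices, so the decomposition has width 2, which upper-bounds the treewidth. On the other hand G contains the 3-clique {a, d, g}. A clique must lie in a single bag of any decomposition, so no decomposition can have width below 2. Hence tw(G) = 2 exactly.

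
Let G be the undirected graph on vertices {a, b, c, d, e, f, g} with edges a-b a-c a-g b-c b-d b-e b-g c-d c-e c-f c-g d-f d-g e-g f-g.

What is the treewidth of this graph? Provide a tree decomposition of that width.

Treewidth 3.
One such decomposition:
Bags: B1 = {c, d, f, g}  B2 = {b, c, d, g}  B3 = {b, c, e, g}  B4 = {a, b, c, g}
Tree: B1–B2, B2–B3, B3–B4

The largest bag has 4 vertices, giving width 3; this decomposition certifies tw(G) ≤ 3. On the other hand G contains the 4-clique {c, d, f, g}. A clique must lie in a single bag of any decomposition, so no decomposition can have width below 3. Combining the bounds, tw(G) = 3.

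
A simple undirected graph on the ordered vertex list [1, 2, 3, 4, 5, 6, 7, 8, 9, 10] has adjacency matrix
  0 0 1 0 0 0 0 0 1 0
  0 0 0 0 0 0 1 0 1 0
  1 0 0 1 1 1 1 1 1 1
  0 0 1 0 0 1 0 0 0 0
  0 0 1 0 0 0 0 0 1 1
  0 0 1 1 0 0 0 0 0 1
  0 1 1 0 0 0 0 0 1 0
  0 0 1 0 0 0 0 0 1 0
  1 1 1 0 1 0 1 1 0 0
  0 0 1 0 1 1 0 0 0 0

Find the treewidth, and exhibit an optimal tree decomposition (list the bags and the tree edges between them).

Each bag holds 3 vertices, so the decomposition has width 2, which upper-bounds the treewidth. Conversely, {2, 7, 9} is a clique of size 3, and the vertices of any clique must share a bag in every tree decomposition; so some bag has ≥ 3 vertices and tw(G) ≥ 2. Combining the bounds, tw(G) = 2.

Treewidth 2.
One such decomposition:
Bags: B1 = {3, 6, 10}  B2 = {3, 5, 10}  B3 = {3, 5, 9}  B4 = {1, 3, 9}  B5 = {3, 8, 9}  B6 = {3, 7, 9}  B7 = {3, 4, 6}  B8 = {2, 7, 9}
Tree: B1–B2, B2–B3, B3–B4, B3–B5, B4–B6, B1–B7, B6–B8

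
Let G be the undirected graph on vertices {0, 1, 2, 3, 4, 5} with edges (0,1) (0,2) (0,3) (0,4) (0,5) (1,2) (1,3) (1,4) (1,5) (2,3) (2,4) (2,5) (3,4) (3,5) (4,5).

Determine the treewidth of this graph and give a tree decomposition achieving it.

Treewidth 5.
One optimal decomposition is:
Bags: B1 = {0, 1, 2, 3, 4, 5}
Tree: (single bag)

With just one bag of size 6, the width is 6 − 1 = 5, so tw(G) ≤ 5. On the other hand G contains the 6-clique {0, 1, 2, 3, 4, 5}. A clique must lie in a single bag of any decomposition, so no decomposition can have width below 5. Hence tw(G) = 5 exactly.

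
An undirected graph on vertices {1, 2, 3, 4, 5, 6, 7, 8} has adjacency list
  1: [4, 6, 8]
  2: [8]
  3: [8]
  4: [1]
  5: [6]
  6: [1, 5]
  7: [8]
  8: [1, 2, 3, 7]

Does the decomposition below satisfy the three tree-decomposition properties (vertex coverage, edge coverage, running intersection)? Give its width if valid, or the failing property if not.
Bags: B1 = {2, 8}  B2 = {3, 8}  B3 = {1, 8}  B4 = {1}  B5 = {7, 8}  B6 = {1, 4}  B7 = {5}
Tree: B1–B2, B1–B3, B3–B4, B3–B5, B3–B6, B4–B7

A tree decomposition must satisfy three properties: every vertex lies in some bag; for every edge, both endpoints lie together in some bag; and for every vertex, the bags containing it form a connected subtree. Here vertex 6 appears in no bag, so the decomposition is invalid.

No — vertex 6 appears in no bag.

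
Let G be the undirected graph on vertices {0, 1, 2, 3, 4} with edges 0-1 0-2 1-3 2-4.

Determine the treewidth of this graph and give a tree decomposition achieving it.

The largest bag has 2 vertices, giving width 1; this decomposition certifies tw(G) ≤ 1. Any graph with an edge has treewidth ≥ 1, and G has the edge 4–2. Hence tw(G) = 1 exactly.

Treewidth 1.
One such decomposition:
Bags: B1 = {2, 4}  B2 = {0, 2}  B3 = {0, 1}  B4 = {1, 3}
Tree: B1–B2, B2–B3, B3–B4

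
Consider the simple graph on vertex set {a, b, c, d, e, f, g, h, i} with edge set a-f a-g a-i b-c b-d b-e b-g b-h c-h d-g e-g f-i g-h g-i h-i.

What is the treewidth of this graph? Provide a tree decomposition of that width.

Treewidth 2.
One such decomposition:
Bags: B1 = {b, d, g}  B2 = {b, g, h}  B3 = {g, h, i}  B4 = {a, g, i}  B5 = {b, e, g}  B6 = {a, f, i}  B7 = {b, c, h}
Tree: B1–B2, B2–B3, B3–B4, B2–B5, B4–B6, B2–B7

The largest bag has 3 vertices, giving width 2; this decomposition certifies tw(G) ≤ 2. On the other hand G contains the 3-clique {a, g, i}. A clique must lie in a single bag of any decomposition, so no decomposition can have width below 2. Therefore the treewidth is 2.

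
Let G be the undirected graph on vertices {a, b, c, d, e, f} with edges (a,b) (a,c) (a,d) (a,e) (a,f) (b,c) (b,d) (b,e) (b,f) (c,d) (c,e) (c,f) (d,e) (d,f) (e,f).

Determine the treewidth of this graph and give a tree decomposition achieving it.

Treewidth 5.
Bags: B1 = {a, b, c, d, e, f}
Tree: (single bag)

A single bag containing all 6 vertices is trivially a valid decomposition of width 5. On the other hand G contains the 6-clique {a, b, c, d, e, f}. A clique must lie in a single bag of any decomposition, so no decomposition can have width below 5. The upper and lower bounds meet at 5, so that is the treewidth.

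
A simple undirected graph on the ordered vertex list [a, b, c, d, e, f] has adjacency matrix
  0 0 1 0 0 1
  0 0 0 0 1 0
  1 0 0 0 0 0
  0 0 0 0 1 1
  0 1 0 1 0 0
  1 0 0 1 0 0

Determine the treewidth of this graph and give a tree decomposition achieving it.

Treewidth 1.
One such decomposition:
Bags: B1 = {b, e}  B2 = {d, e}  B3 = {d, f}  B4 = {a, f}  B5 = {a, c}
Tree: B1–B2, B2–B3, B3–B4, B4–B5

Every bag has size at most 2, so the width is 2 − 1 = 1 and tw(G) ≤ 1. Since G has at least one edge (e.g. b–e), it is not an edgeless graph, so tw(G) ≥ 1. Combining the bounds, tw(G) = 1.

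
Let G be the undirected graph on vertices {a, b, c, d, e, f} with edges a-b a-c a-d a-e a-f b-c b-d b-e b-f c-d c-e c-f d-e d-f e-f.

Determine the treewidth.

5

A width-5 tree decomposition is:
Bags: B1 = {a, b, c, d, e, f}
Tree: (single bag)
A single bag containing all 6 vertices is trivially a valid decomposition of width 5. On the other hand G contains the 6-clique {a, b, c, d, e, f}. A clique must lie in a single bag of any decomposition, so no decomposition can have width below 5. The upper and lower bounds meet at 5, so that is the treewidth.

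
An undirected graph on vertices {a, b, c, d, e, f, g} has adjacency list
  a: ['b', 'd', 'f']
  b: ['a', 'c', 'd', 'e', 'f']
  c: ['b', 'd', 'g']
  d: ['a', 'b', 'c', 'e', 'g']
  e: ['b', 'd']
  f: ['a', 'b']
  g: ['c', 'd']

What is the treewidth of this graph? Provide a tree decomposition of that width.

The largest bag has 3 vertices, giving width 2; this decomposition certifies tw(G) ≤ 2. Conversely, {c, d, g} is a clique of size 3, and the vertices of any clique must share a bag in every tree decomposition; so some bag has ≥ 3 vertices and tw(G) ≥ 2. Therefore the treewidth is 2.

Treewidth 2.
Bags: B1 = {b, d, e}  B2 = {a, b, d}  B3 = {b, c, d}  B4 = {a, b, f}  B5 = {c, d, g}
Tree: B1–B2, B1–B3, B2–B4, B3–B5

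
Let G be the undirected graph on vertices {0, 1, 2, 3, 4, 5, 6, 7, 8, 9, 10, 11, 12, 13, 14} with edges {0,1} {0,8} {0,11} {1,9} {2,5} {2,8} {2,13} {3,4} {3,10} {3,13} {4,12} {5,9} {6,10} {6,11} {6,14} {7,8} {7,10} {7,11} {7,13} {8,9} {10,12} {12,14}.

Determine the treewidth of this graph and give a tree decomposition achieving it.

Treewidth 3.
One optimal decomposition is:
Bags: B1 = {3, 4, 12, 14}  B2 = {3, 10, 12, 14}  B3 = {3, 6, 10, 14}  B4 = {3, 6, 10, 13}  B5 = {6, 7, 10, 13}  B6 = {6, 7, 11, 13}  B7 = {2, 7, 11, 13}  B8 = {2, 7, 8, 11}  B9 = {0, 2, 8, 11}  B10 = {0, 2, 5, 8}  B11 = {0, 5, 8, 9}  B12 = {0, 1, 5, 9}
Tree: B1–B2, B2–B3, B3–B4, B4–B5, B5–B6, B6–B7, B7–B8, B8–B9, B9–B10, B10–B11, B11–B12

Each bag holds 4 vertices, so the decomposition has width 3, which upper-bounds the treewidth. For the lower bound: the 4 vertex sets {4,12,14}, {3}, {10}, {6,7,11,13} are disjoint, each induces a connected subgraph, and every pair is joined by at least one edge of G. Contracting each set to a single vertex therefore yields K_{4} as a minor, and since treewidth is minor-monotone, tw(G) ≥ tw(K_{4}) = 3. Therefore the treewidth is 3.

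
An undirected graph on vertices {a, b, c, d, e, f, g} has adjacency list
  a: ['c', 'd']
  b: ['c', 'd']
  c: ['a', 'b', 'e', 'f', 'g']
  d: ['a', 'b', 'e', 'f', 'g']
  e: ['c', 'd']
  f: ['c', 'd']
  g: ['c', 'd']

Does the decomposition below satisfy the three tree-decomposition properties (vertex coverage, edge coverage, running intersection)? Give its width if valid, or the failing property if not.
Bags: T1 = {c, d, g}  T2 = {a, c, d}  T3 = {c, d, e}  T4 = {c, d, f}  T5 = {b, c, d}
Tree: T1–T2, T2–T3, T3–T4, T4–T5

Yes; width 2.

Every vertex of G appears in some bag (union = {a, b, c, d, e, f, g}); every edge is covered by a bag; and for each vertex v the set of bags containing v is connected in the bag tree. The decomposition is therefore valid. The largest bag has 3 vertices, so the width is 2.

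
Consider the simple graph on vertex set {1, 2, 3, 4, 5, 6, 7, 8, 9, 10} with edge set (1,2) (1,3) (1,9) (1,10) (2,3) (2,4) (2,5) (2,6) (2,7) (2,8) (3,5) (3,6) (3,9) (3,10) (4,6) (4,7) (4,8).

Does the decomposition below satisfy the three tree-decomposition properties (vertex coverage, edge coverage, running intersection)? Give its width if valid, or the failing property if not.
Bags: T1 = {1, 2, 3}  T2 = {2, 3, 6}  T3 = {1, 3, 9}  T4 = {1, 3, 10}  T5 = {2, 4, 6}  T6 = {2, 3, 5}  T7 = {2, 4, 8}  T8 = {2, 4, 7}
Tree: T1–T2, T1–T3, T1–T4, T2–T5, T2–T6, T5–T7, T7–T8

Yes; width 2.

Vertex coverage: the bags together contain {1, 2, 3, 4, 5, 6, 7, 8, 9, 10}, the full vertex set. Edge coverage: each edge of G has both endpoints in at least one bag. Running intersection: for every vertex, the bags containing it form a connected subtree. All three properties hold, so this is a valid tree decomposition of width max|bag| − 1 = 2, and hence tw(G) ≤ 2.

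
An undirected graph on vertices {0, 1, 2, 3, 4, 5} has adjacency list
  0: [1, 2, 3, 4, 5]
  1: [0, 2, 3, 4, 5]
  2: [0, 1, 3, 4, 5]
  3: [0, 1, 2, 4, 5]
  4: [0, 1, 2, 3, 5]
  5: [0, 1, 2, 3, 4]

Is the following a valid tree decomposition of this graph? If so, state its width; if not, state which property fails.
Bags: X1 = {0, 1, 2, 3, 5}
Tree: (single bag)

A tree decomposition must satisfy three properties: every vertex lies in some bag; for every edge, both endpoints lie together in some bag; and for every vertex, the bags containing it form a connected subtree. Here vertex 4 appears in no bag, so the decomposition is invalid.

No — vertex 4 appears in no bag.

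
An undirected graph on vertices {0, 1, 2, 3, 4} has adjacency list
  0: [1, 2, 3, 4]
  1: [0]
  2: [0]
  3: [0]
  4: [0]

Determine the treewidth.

A width-1 tree decomposition is:
Bags: B1 = {0, 2}  B2 = {0, 4}  B3 = {0, 1}  B4 = {0, 3}
Tree: B1–B2, B2–B3, B2–B4
The largest bag has 2 vertices, giving width 1; this decomposition certifies tw(G) ≤ 1. Since G has at least one edge (e.g. 0–2), it is not an edgeless graph, so tw(G) ≥ 1. Therefore the treewidth is 1.

1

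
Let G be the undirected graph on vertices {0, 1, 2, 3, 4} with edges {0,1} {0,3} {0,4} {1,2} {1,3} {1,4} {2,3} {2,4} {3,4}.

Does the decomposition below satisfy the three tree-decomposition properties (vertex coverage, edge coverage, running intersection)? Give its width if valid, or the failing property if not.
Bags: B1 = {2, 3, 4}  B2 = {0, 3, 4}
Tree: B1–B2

No — vertex 1 appears in no bag.

A tree decomposition must satisfy three properties: every vertex lies in some bag; for every edge, both endpoints lie together in some bag; and for every vertex, the bags containing it form a connected subtree. Here vertex 1 appears in no bag, so the decomposition is invalid.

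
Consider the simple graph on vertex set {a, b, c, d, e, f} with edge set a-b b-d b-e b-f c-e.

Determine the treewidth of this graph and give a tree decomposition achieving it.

Every bag has size at most 2, so the width is 2 − 1 = 1 and tw(G) ≤ 1. Since G has at least one edge (e.g. b–d), it is not an edgeless graph, so tw(G) ≥ 1. Therefore the treewidth is 1.

Treewidth 1.
One optimal decomposition is:
Bags: B1 = {b, d}  B2 = {a, b}  B3 = {b, f}  B4 = {b, e}  B5 = {c, e}
Tree: B1–B2, B2–B3, B1–B4, B4–B5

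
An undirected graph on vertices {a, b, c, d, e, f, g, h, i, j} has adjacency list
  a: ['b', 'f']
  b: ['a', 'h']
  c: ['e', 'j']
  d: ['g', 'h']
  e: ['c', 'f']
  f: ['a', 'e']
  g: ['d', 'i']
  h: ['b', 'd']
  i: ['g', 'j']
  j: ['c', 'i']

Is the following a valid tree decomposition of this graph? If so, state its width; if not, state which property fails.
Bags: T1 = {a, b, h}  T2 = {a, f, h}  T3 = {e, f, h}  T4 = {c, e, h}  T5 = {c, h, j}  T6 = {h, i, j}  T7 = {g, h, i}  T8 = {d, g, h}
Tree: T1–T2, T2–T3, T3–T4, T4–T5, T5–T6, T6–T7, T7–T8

Vertex coverage: the bags together contain {a, b, c, d, e, f, g, h, i, j}, the full vertex set. Edge coverage: each edge of G has both endpoints in at least one bag. Running intersection: for every vertex, the bags containing it form a connected subtree. All three properties hold, so this is a valid tree decomposition of width max|bag| − 1 = 2, and hence tw(G) ≤ 2.

Yes; width 2.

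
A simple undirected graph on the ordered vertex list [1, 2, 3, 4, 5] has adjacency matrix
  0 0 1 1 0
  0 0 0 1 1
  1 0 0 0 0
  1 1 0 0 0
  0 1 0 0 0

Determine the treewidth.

A width-1 tree decomposition is:
Bags: B1 = {1, 3}  B2 = {1, 4}  B3 = {2, 4}  B4 = {2, 5}
Tree: B1–B2, B2–B3, B3–B4
The largest bag has 2 vertices, giving width 1; this decomposition certifies tw(G) ≤ 1. G has an edge, so its treewidth is at least 1. Combining the bounds, tw(G) = 1.

1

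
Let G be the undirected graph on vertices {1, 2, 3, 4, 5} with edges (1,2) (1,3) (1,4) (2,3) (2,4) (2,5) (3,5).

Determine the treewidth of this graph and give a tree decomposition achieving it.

Treewidth 2.
One such decomposition:
Bags: B1 = {1, 2, 3}  B2 = {1, 2, 4}  B3 = {2, 3, 5}
Tree: B1–B2, B1–B3

Every bag has size at most 3, so the width is 3 − 1 = 2 and tw(G) ≤ 2. On the other hand G contains the 3-clique {1, 2, 3}. A clique must lie in a single bag of any decomposition, so no decomposition can have width below 2. Therefore the treewidth is 2.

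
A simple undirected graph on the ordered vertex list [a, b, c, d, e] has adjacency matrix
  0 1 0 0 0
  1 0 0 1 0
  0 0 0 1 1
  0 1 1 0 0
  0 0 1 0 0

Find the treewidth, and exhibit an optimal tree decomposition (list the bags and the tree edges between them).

The largest bag has 2 vertices, giving width 1; this decomposition certifies tw(G) ≤ 1. G has an edge, so its treewidth is at least 1. The upper and lower bounds meet at 1, so that is the treewidth.

Treewidth 1.
Bags: B1 = {c, e}  B2 = {c, d}  B3 = {b, d}  B4 = {a, b}
Tree: B1–B2, B2–B3, B3–B4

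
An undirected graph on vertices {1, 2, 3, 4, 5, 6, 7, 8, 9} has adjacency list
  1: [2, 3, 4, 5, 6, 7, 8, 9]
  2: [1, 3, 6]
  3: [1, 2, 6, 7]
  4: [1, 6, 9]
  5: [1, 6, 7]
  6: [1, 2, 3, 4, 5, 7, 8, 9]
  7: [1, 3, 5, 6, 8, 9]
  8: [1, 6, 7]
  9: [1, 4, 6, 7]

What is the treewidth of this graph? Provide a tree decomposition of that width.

Each bag holds 4 vertices, so the decomposition has width 3, which upper-bounds the treewidth. On the other hand G contains the 4-clique {1, 2, 3, 6}. A clique must lie in a single bag of any decomposition, so no decomposition can have width below 3. Hence tw(G) = 3 exactly.

Treewidth 3.
One optimal decomposition is:
Bags: B1 = {1, 3, 6, 7}  B2 = {1, 6, 7, 9}  B3 = {1, 6, 7, 8}  B4 = {1, 2, 3, 6}  B5 = {1, 5, 6, 7}  B6 = {1, 4, 6, 9}
Tree: B1–B2, B1–B3, B1–B4, B1–B5, B2–B6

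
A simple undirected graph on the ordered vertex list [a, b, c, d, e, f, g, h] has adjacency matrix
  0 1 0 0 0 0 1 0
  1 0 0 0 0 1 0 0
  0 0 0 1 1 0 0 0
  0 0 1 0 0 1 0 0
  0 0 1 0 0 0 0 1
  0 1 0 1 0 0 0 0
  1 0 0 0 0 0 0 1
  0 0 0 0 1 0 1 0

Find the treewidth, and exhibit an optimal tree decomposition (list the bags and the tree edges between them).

Every bag has size at most 3, so the width is 3 − 1 = 2 and tw(G) ≤ 2. For the lower bound, G contains the cycle e–h–g–a–b–f–d–c–e, so G is not a forest; only forests have treewidth ≤ 1, hence tw(G) ≥ 2. The upper and lower bounds meet at 2, so that is the treewidth.

Treewidth 2.
Bags: B1 = {e, g, h}  B2 = {a, e, g}  B3 = {a, b, e}  B4 = {b, e, f}  B5 = {d, e, f}  B6 = {c, d, e}
Tree: B1–B2, B2–B3, B3–B4, B4–B5, B5–B6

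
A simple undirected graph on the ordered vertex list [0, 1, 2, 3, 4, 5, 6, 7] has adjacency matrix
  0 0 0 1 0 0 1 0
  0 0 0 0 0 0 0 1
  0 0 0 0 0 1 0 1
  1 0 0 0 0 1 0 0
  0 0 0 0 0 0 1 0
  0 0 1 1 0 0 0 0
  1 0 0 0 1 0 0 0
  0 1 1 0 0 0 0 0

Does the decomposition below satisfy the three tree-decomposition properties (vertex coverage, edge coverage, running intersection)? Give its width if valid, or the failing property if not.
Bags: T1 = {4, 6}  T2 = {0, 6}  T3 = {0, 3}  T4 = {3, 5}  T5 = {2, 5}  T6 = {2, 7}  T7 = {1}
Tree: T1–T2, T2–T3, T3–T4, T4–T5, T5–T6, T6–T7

A tree decomposition must satisfy three properties: every vertex lies in some bag; for every edge, both endpoints lie together in some bag; and for every vertex, the bags containing it form a connected subtree. Here edge (7,1) lies in no bag, so the decomposition is invalid.

No — edge (7,1) lies in no bag.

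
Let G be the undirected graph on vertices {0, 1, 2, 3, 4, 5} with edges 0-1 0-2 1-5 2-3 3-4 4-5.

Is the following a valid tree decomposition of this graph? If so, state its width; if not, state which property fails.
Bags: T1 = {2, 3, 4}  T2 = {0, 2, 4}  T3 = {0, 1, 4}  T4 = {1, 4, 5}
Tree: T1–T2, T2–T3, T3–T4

Every vertex of G appears in some bag (union = {0, 1, 2, 3, 4, 5}); every edge is covered by a bag; and for each vertex v the set of bags containing v is connected in the bag tree. The decomposition is therefore valid. The largest bag has 3 vertices, so the width is 2.

Yes; width 2.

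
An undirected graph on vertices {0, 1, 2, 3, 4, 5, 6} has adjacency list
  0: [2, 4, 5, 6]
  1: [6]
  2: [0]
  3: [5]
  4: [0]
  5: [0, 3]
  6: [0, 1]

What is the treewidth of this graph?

A width-1 tree decomposition is:
Bags: B1 = {0, 5}  B2 = {0, 6}  B3 = {1, 6}  B4 = {0, 4}  B5 = {0, 2}  B6 = {3, 5}
Tree: B1–B2, B2–B3, B2–B4, B2–B5, B1–B6
The largest bag has 2 vertices, giving width 1; this decomposition certifies tw(G) ≤ 1. G has an edge, so its treewidth is at least 1. Hence tw(G) = 1 exactly.

1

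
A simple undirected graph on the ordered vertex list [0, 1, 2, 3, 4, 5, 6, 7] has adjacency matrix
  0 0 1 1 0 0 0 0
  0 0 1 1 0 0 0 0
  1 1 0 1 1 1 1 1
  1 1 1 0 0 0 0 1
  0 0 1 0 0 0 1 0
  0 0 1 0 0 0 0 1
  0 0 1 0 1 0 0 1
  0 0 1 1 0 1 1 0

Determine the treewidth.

A width-2 tree decomposition is:
Bags: B1 = {2, 4, 6}  B2 = {2, 6, 7}  B3 = {2, 5, 7}  B4 = {2, 3, 7}  B5 = {0, 2, 3}  B6 = {1, 2, 3}
Tree: B1–B2, B2–B3, B2–B4, B4–B5, B5–B6
Every bag has size at most 3, so the width is 3 − 1 = 2 and tw(G) ≤ 2. For the lower bound, the 3 vertices {0, 2, 3} are pairwise adjacent, and any tree decomposition puts a clique entirely inside one bag — forcing width ≥ 2. Hence tw(G) = 2 exactly.

2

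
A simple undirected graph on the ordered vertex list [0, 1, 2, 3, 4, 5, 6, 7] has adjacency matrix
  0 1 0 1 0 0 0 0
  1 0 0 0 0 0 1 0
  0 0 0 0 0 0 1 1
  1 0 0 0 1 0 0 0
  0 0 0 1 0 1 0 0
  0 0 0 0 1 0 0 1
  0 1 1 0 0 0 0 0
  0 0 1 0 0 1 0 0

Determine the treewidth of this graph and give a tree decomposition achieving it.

Every bag has size at most 3, so the width is 3 − 1 = 2 and tw(G) ≤ 2. For the lower bound, G contains the cycle 1–6–2–7–5–4–3–0–1, so G is not a forest; only forests have treewidth ≤ 1, hence tw(G) ≥ 2. The upper and lower bounds meet at 2, so that is the treewidth.

Treewidth 2.
Bags: B1 = {1, 2, 6}  B2 = {1, 2, 7}  B3 = {1, 5, 7}  B4 = {1, 4, 5}  B5 = {1, 3, 4}  B6 = {0, 1, 3}
Tree: B1–B2, B2–B3, B3–B4, B4–B5, B5–B6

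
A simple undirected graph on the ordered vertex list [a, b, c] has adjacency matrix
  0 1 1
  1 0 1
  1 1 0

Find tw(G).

2

A width-2 tree decomposition is:
Bags: B1 = {a, b, c}
Tree: (single bag)
With just one bag of size 3, the width is 3 − 1 = 2, so tw(G) ≤ 2. On the other hand G contains the 3-clique {a, b, c}. A clique must lie in a single bag of any decomposition, so no decomposition can have width below 2. Hence tw(G) = 2 exactly.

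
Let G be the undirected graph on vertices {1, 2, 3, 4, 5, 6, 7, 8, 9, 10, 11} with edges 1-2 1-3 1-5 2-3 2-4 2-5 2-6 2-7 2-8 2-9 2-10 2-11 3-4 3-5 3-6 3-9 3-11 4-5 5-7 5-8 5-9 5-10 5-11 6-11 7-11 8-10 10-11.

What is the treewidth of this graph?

A width-3 tree decomposition is:
Bags: B1 = {2, 3, 5, 9}  B2 = {1, 2, 3, 5}  B3 = {2, 3, 5, 11}  B4 = {2, 5, 10, 11}  B5 = {2, 5, 7, 11}  B6 = {2, 3, 6, 11}  B7 = {2, 5, 8, 10}  B8 = {2, 3, 4, 5}
Tree: B1–B2, B2–B3, B3–B4, B3–B5, B3–B6, B4–B7, B1–B8
The largest bag has 4 vertices, giving width 3; this decomposition certifies tw(G) ≤ 3. For the lower bound, the 4 vertices {2, 5, 8, 10} are pairwise adjacent, and any tree decomposition puts a clique entirely inside one bag — forcing width ≥ 3. The upper and lower bounds meet at 3, so that is the treewidth.

3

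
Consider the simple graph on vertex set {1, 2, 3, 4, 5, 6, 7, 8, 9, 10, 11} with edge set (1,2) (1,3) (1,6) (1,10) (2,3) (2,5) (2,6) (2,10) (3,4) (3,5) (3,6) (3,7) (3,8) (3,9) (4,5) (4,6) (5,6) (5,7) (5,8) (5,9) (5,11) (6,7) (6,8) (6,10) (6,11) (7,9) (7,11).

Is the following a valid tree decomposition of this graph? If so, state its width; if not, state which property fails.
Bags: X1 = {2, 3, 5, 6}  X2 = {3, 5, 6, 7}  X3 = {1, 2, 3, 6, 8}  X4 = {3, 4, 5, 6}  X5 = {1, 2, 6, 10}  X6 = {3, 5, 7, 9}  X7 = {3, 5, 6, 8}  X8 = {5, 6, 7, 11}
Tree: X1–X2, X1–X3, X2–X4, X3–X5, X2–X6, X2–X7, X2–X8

No — bags containing vertex 8 are not connected in the tree.

A tree decomposition must satisfy three properties: every vertex lies in some bag; for every edge, both endpoints lie together in some bag; and for every vertex, the bags containing it form a connected subtree. Here bags containing vertex 8 are not connected in the tree, so the decomposition is invalid.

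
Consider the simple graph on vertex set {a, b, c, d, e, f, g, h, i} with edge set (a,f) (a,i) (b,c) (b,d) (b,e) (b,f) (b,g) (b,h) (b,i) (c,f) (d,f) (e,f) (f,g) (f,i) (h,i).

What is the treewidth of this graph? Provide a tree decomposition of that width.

Every bag has size at most 3, so the width is 3 − 1 = 2 and tw(G) ≤ 2. On the other hand G contains the 3-clique {b, h, i}. A clique must lie in a single bag of any decomposition, so no decomposition can have width below 2. Hence tw(G) = 2 exactly.

Treewidth 2.
Bags: B1 = {b, f, i}  B2 = {b, e, f}  B3 = {b, d, f}  B4 = {b, f, g}  B5 = {b, c, f}  B6 = {a, f, i}  B7 = {b, h, i}
Tree: B1–B2, B2–B3, B3–B4, B4–B5, B1–B6, B1–B7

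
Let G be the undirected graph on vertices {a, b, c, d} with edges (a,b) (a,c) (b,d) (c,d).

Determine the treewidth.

2

A width-2 tree decomposition is:
Bags: B1 = {b, c, d}  B2 = {a, b, c}
Tree: B1–B2
The largest bag has 3 vertices, giving width 2; this decomposition certifies tw(G) ≤ 2. Since b–d–c–a–b is a cycle in G, G is not acyclic. Forests are exactly the graphs of treewidth ≤ 1, so tw(G) ≥ 2. Hence tw(G) = 2 exactly.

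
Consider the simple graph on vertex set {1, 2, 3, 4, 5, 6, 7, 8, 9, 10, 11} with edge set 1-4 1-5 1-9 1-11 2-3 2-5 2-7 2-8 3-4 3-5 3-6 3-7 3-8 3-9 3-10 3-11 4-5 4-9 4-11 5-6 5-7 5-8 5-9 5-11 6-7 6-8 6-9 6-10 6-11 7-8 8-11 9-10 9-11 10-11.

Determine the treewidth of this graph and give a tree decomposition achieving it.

Treewidth 4.
One such decomposition:
Bags: B1 = {3, 5, 6, 8, 11}  B2 = {3, 5, 6, 9, 11}  B3 = {3, 5, 6, 7, 8}  B4 = {3, 6, 9, 10, 11}  B5 = {3, 4, 5, 9, 11}  B6 = {1, 4, 5, 9, 11}  B7 = {2, 3, 5, 7, 8}
Tree: B1–B2, B1–B3, B2–B4, B2–B5, B5–B6, B3–B7

The largest bag has 5 vertices, giving width 4; this decomposition certifies tw(G) ≤ 4. On the other hand G contains the 5-clique {1, 4, 5, 9, 11}. A clique must lie in a single bag of any decomposition, so no decomposition can have width below 4. Therefore the treewidth is 4.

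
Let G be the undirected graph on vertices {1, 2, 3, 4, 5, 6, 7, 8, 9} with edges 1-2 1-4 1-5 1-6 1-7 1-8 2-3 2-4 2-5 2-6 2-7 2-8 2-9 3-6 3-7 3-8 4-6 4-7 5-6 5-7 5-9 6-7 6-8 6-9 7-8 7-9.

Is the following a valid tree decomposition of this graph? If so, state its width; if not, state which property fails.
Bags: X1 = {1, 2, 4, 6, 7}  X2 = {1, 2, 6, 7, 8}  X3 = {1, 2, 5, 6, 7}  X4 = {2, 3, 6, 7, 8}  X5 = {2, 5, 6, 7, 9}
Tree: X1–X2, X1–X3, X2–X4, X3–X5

Yes; width 4.

Checking the three conditions: (i) the bags cover all of {1, 2, 3, 4, 5, 6, 7, 8, 9}; (ii) for each edge, some bag contains both endpoints; (iii) the bags containing any fixed vertex form a subtree. All hold, so the decomposition is valid with width 5 − 1 = 4.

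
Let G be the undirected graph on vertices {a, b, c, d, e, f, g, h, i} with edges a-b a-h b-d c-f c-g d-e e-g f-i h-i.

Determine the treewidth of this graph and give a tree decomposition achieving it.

Treewidth 2.
Bags: B1 = {b, d, e}  B2 = {b, e, g}  B3 = {b, c, g}  B4 = {b, c, f}  B5 = {b, f, i}  B6 = {b, h, i}  B7 = {a, b, h}
Tree: B1–B2, B2–B3, B3–B4, B4–B5, B5–B6, B6–B7

Every bag has size at most 3, so the width is 3 − 1 = 2 and tw(G) ≤ 2. Since b–d–e–g–c–f–i–h–a–b is a cycle in G, G is not acyclic. Forests are exactly the graphs of treewidth ≤ 1, so tw(G) ≥ 2. Combining the bounds, tw(G) = 2.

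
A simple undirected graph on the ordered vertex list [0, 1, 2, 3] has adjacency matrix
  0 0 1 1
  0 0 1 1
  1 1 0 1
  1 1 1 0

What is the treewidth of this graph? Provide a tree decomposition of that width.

Treewidth 2.
Bags: B1 = {0, 2, 3}  B2 = {1, 2, 3}
Tree: B1–B2

The largest bag has 3 vertices, giving width 2; this decomposition certifies tw(G) ≤ 2. Conversely, {0, 2, 3} is a clique of size 3, and the vertices of any clique must share a bag in every tree decomposition; so some bag has ≥ 3 vertices and tw(G) ≥ 2. Therefore the treewidth is 2.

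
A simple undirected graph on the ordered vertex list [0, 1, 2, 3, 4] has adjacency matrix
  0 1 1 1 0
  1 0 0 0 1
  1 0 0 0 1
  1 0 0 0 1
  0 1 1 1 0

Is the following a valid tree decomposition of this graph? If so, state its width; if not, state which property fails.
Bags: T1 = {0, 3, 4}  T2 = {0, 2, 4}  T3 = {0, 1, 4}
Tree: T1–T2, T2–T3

Checking the three conditions: (i) the bags cover all of {0, 1, 2, 3, 4}; (ii) for each edge, some bag contains both endpoints; (iii) the bags containing any fixed vertex form a subtree. All hold, so the decomposition is valid with width 3 − 1 = 2.

Yes; width 2.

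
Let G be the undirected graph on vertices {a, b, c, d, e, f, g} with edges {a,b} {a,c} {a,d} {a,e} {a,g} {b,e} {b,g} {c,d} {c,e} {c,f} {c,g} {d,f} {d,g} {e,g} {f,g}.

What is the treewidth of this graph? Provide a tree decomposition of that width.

The largest bag has 4 vertices, giving width 3; this decomposition certifies tw(G) ≤ 3. Conversely, {c, d, f, g} is a clique of size 4, and the vertices of any clique must share a bag in every tree decomposition; so some bag has ≥ 4 vertices and tw(G) ≥ 3. Combining the bounds, tw(G) = 3.

Treewidth 3.
One such decomposition:
Bags: B1 = {a, c, e, g}  B2 = {a, b, e, g}  B3 = {a, c, d, g}  B4 = {c, d, f, g}
Tree: B1–B2, B1–B3, B3–B4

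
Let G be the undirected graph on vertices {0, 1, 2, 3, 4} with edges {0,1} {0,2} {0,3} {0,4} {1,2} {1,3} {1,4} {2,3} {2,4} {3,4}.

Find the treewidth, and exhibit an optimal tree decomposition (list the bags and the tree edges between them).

Treewidth 4.
One optimal decomposition is:
Bags: B1 = {0, 1, 2, 3, 4}
Tree: (single bag)

With just one bag of size 5, the width is 5 − 1 = 4, so tw(G) ≤ 4. For the lower bound, the 5 vertices {0, 1, 2, 3, 4} are pairwise adjacent, and any tree decomposition puts a clique entirely inside one bag — forcing width ≥ 4. Combining the bounds, tw(G) = 4.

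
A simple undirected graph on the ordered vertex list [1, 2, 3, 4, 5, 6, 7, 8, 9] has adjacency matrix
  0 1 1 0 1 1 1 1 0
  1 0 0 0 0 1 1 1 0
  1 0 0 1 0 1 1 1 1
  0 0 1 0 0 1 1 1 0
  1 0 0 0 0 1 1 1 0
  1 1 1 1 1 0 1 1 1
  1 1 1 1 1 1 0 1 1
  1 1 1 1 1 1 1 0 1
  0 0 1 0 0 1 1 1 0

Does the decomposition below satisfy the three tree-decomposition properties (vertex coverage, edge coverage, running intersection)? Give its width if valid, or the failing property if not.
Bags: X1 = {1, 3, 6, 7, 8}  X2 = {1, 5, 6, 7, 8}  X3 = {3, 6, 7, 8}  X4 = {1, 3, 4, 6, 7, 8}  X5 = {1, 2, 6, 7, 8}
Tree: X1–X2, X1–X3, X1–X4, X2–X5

A tree decomposition must satisfy three properties: every vertex lies in some bag; for every edge, both endpoints lie together in some bag; and for every vertex, the bags containing it form a connected subtree. Here vertex 9 appears in no bag, so the decomposition is invalid.

No — vertex 9 appears in no bag.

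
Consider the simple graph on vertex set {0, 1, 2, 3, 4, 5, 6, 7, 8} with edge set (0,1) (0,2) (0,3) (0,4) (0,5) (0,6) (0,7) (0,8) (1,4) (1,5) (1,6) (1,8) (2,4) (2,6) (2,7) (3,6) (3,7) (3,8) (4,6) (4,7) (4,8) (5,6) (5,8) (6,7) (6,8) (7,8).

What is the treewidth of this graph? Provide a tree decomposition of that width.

Each bag holds 5 vertices, so the decomposition has width 4, which upper-bounds the treewidth. On the other hand G contains the 5-clique {0, 1, 4, 6, 8}. A clique must lie in a single bag of any decomposition, so no decomposition can have width below 4. Hence tw(G) = 4 exactly.

Treewidth 4.
Bags: B1 = {0, 4, 6, 7, 8}  B2 = {0, 3, 6, 7, 8}  B3 = {0, 2, 4, 6, 7}  B4 = {0, 1, 4, 6, 8}  B5 = {0, 1, 5, 6, 8}
Tree: B1–B2, B1–B3, B1–B4, B4–B5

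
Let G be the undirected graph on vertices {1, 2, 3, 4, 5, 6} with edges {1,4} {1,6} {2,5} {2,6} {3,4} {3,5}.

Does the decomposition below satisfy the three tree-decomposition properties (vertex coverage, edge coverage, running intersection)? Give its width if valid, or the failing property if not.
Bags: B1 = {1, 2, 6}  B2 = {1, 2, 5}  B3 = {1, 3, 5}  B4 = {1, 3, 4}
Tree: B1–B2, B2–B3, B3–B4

Yes; width 2.

Checking the three conditions: (i) the bags cover all of {1, 2, 3, 4, 5, 6}; (ii) for each edge, some bag contains both endpoints; (iii) the bags containing any fixed vertex form a subtree. All hold, so the decomposition is valid with width 3 − 1 = 2.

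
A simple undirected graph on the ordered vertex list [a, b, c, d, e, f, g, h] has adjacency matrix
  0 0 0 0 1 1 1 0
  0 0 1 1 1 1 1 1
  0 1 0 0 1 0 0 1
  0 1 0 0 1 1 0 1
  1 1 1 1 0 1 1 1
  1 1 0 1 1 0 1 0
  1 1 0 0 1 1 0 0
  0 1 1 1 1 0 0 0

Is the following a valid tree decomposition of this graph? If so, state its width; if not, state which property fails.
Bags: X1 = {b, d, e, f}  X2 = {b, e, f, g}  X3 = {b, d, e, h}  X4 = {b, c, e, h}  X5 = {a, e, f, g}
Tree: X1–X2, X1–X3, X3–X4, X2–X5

Yes; width 3.

Checking the three conditions: (i) the bags cover all of {a, b, c, d, e, f, g, h}; (ii) for each edge, some bag contains both endpoints; (iii) the bags containing any fixed vertex form a subtree. All hold, so the decomposition is valid with width 4 − 1 = 3.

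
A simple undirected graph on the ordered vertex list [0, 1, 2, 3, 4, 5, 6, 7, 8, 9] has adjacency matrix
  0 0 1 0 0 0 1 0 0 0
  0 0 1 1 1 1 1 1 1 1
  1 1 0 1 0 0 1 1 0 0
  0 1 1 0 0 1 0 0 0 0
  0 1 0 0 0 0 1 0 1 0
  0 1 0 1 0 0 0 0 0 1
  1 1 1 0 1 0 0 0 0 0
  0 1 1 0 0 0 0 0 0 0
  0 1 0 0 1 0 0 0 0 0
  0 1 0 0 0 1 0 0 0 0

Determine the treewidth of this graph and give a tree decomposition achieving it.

Each bag holds 3 vertices, so the decomposition has width 2, which upper-bounds the treewidth. On the other hand G contains the 3-clique {0, 2, 6}. A clique must lie in a single bag of any decomposition, so no decomposition can have width below 2. Hence tw(G) = 2 exactly.

Treewidth 2.
One such decomposition:
Bags: B1 = {1, 3, 5}  B2 = {1, 2, 3}  B3 = {1, 2, 6}  B4 = {1, 4, 6}  B5 = {0, 2, 6}  B6 = {1, 4, 8}  B7 = {1, 5, 9}  B8 = {1, 2, 7}
Tree: B1–B2, B2–B3, B3–B4, B3–B5, B4–B6, B1–B7, B2–B8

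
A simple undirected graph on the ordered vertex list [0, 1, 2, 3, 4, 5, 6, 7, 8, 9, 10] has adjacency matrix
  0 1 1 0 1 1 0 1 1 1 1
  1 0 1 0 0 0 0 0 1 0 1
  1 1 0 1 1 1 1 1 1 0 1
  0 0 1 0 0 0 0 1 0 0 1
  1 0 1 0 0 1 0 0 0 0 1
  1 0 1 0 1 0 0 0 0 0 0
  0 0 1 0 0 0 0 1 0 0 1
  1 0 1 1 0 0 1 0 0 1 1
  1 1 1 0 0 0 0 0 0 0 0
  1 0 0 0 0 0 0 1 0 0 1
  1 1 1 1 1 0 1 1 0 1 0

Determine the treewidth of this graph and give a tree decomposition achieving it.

The largest bag has 4 vertices, giving width 3; this decomposition certifies tw(G) ≤ 3. For the lower bound, the 4 vertices {0, 7, 9, 10} are pairwise adjacent, and any tree decomposition puts a clique entirely inside one bag — forcing width ≥ 3. Hence tw(G) = 3 exactly.

Treewidth 3.
One such decomposition:
Bags: B1 = {0, 2, 7, 10}  B2 = {2, 3, 7, 10}  B3 = {0, 2, 4, 10}  B4 = {0, 1, 2, 10}  B5 = {0, 7, 9, 10}  B6 = {0, 1, 2, 8}  B7 = {2, 6, 7, 10}  B8 = {0, 2, 4, 5}
Tree: B1–B2, B1–B3, B3–B4, B1–B5, B4–B6, B2–B7, B3–B8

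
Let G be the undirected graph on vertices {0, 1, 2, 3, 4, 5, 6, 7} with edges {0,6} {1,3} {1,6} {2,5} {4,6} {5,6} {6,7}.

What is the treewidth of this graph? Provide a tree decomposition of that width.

Treewidth 1.
Bags: B1 = {5, 6}  B2 = {1, 6}  B3 = {0, 6}  B4 = {2, 5}  B5 = {4, 6}  B6 = {1, 3}  B7 = {6, 7}
Tree: B1–B2, B2–B3, B1–B4, B2–B5, B2–B6, B3–B7

The largest bag has 2 vertices, giving width 1; this decomposition certifies tw(G) ≤ 1. Any graph with an edge has treewidth ≥ 1, and G has the edge 6–5. Combining the bounds, tw(G) = 1.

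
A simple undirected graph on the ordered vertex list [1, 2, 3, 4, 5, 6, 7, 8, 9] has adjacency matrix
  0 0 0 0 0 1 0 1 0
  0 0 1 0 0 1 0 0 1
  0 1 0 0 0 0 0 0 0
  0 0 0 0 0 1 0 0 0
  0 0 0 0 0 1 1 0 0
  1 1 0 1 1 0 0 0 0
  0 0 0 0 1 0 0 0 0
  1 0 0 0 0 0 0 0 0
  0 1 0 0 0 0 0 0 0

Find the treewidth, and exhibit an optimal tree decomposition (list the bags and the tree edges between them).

The largest bag has 2 vertices, giving width 1; this decomposition certifies tw(G) ≤ 1. G has an edge, so its treewidth is at least 1. Combining the bounds, tw(G) = 1.

Treewidth 1.
One optimal decomposition is:
Bags: B1 = {2, 6}  B2 = {2, 3}  B3 = {1, 6}  B4 = {4, 6}  B5 = {5, 6}  B6 = {2, 9}  B7 = {5, 7}  B8 = {1, 8}
Tree: B1–B2, B1–B3, B3–B4, B1–B5, B1–B6, B5–B7, B3–B8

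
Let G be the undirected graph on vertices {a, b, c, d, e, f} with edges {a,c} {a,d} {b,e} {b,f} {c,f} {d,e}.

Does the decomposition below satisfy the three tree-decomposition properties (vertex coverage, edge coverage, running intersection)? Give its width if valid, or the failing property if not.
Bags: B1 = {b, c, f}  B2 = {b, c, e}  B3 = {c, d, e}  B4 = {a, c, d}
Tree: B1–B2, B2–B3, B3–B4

Vertex coverage: the bags together contain {a, b, c, d, e, f}, the full vertex set. Edge coverage: each edge of G has both endpoints in at least one bag. Running intersection: for every vertex, the bags containing it form a connected subtree. All three properties hold, so this is a valid tree decomposition of width max|bag| − 1 = 2, and hence tw(G) ≤ 2.

Yes; width 2.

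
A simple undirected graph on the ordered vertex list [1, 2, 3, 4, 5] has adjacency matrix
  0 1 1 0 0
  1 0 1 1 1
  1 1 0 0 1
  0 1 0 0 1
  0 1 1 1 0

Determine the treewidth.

A width-2 tree decomposition is:
Bags: B1 = {2, 3, 5}  B2 = {2, 4, 5}  B3 = {1, 2, 3}
Tree: B1–B2, B1–B3
Each bag holds 3 vertices, so the decomposition has width 2, which upper-bounds the treewidth. Conversely, {1, 2, 3} is a clique of size 3, and the vertices of any clique must share a bag in every tree decomposition; so some bag has ≥ 3 vertices and tw(G) ≥ 2. Combining the bounds, tw(G) = 2.

2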